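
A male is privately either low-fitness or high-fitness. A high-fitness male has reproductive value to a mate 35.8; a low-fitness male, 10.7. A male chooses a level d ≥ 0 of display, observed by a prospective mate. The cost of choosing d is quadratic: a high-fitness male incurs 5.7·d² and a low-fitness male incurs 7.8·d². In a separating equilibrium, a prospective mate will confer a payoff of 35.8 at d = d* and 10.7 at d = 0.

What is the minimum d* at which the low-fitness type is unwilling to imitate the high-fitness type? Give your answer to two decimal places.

1.79

The low-fitness type at d = 0 receives 10.7; imitating at d* yields 35.8 − 7.8·d*².
Indifference: 10.7 = 35.8 − 7.8·d*², so d*² = (35.8 − 10.7) / 7.8 ≈ 3.2179.
d* = √3.2179 ≈ 1.79.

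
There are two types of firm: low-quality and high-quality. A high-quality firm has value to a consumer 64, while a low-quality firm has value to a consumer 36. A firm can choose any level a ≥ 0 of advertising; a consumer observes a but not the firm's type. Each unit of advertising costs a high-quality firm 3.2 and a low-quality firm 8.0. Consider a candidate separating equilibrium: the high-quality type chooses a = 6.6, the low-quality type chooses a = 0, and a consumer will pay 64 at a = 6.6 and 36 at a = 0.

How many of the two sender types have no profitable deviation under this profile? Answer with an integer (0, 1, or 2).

Low-quality type: stay at 0 → 36; mimic → 64 − 8.0 × 6.6 = 11.2. IC holds (36 ≥ 11.2).
High-quality type: signal → 64 − 3.2 × 6.6 = 42.88; deviate to 0 → 36. IC holds (42.88 ≥ 36).
2 of 2 constraints hold, so this is a separating equilibrium.

2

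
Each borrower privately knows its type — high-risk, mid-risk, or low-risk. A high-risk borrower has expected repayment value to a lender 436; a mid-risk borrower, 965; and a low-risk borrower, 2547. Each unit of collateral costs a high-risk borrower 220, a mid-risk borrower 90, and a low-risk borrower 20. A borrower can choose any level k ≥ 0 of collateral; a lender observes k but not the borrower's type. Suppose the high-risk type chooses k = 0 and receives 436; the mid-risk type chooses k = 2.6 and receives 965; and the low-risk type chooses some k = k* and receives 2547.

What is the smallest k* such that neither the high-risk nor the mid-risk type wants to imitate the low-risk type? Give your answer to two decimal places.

20.18

High-risk type (on-path payoff 436) won't mimic when 436 ≥ 2547 − 220·k*, i.e. k* ≥ 9.60.
Mid-risk type (on-path payoff 965 − 90×2.6 = 731) won't mimic when 731 ≥ 2547 − 90·k*, i.e. k* ≥ 20.18.
Both must hold, so k* = max(9.60, 20.18) = 20.18. The mid-risk type's constraint binds.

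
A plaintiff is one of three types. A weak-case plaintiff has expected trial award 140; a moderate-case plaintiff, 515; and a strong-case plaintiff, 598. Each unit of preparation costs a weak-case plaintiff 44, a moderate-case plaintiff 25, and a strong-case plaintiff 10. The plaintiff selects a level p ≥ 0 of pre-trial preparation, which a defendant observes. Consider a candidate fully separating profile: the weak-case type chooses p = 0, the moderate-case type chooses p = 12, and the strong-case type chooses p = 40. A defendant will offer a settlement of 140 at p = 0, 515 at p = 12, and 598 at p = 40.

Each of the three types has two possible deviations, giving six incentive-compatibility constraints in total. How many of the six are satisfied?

5

Strong-case (own payoff 598 − 10×40 = 198): to p=0 gives 140 → no gain ✓; to p=12 gives 515 − 10×12 = 395 → profitable ✗.
Weak-case (own payoff 140): to p=12 gives 515 − 44×12 = -13 → no gain ✓; to p=40 gives 598 − 44×40 = -1162 → no gain ✓.
Moderate-case (own payoff 515 − 25×12 = 215): to p=0 gives 140 → no gain ✓; to p=40 gives 598 − 25×40 = -402 → no gain ✓.
5 of the 6 constraints hold; not an equilibrium.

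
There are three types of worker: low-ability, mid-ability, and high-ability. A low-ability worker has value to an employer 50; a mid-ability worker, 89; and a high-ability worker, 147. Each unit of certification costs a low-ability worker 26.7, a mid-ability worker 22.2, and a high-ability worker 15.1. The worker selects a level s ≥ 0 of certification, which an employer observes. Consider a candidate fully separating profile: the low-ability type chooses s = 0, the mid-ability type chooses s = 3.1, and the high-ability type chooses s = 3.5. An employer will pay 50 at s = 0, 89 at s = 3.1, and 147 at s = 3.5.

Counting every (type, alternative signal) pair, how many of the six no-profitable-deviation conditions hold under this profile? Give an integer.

3

Low-ability (own payoff 50): to s=3.1 gives 89 − 26.7×3.1 = 6.23 → no gain ✓; to s=3.5 gives 147 − 26.7×3.5 = 53.55 → profitable ✗.
High-ability (own payoff 147 − 15.1×3.5 = 94.15): to s=0 gives 50 → no gain ✓; to s=3.1 gives 89 − 15.1×3.1 = 42.19 → no gain ✓.
Mid-ability (own payoff 89 − 22.2×3.1 = 20.18): to s=0 gives 50 → profitable ✗; to s=3.5 gives 147 − 22.2×3.5 = 69.3 → profitable ✗.
3 of the 6 constraints hold; not an equilibrium.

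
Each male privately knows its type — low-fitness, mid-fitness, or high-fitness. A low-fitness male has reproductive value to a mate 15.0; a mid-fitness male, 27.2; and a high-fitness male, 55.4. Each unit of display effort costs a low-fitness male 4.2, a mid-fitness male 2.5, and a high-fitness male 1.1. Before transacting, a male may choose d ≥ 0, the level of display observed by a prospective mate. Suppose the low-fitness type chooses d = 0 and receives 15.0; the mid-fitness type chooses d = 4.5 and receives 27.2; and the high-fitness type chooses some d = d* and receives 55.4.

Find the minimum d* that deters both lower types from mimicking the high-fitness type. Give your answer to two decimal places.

Mid-fitness type (on-path payoff 27.2 − 2.5×4.5 = 15.95) won't mimic when 15.95 ≥ 55.4 − 2.5·d*, i.e. d* ≥ 15.78.
Low-fitness type (on-path payoff 15.0) won't mimic when 15.0 ≥ 55.4 − 4.2·d*, i.e. d* ≥ 9.62.
Both must hold, so d* = max(9.62, 15.78) = 15.78. The mid-fitness type's constraint binds.

15.78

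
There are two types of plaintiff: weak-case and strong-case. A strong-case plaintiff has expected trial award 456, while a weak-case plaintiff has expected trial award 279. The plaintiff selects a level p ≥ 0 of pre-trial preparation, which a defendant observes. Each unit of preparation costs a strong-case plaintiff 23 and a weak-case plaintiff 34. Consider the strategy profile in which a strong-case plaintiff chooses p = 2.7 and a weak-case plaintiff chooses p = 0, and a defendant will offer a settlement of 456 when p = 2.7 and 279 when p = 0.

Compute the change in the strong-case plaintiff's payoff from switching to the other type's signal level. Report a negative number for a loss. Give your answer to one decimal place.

-114.9

Playing p = 2.7 the strong-case plaintiff receives 456 − 23 × 2.7 = 393.9.
Deviating to p = 0 yields 279 instead.
Gain from deviating: 279 − 393.9 = -114.9.
The gain is negative, so the strong-case type's incentive-compatibility constraint is satisfied.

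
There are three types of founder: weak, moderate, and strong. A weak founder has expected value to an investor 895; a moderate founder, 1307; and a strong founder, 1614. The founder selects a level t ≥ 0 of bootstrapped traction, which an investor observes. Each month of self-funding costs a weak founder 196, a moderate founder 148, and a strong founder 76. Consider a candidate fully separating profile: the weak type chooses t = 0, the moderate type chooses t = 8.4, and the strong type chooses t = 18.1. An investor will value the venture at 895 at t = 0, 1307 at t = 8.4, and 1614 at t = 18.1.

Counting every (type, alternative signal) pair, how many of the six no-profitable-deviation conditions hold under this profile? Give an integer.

3

Strong (own payoff 1614 − 76×18.1 = 238.4): to t=0 gives 895 → profitable ✗; to t=8.4 gives 1307 − 76×8.4 = 668.6 → profitable ✗.
Weak (own payoff 895): to t=8.4 gives 1307 − 196×8.4 = -339.4 → no gain ✓; to t=18.1 gives 1614 − 196×18.1 = -1933.6 → no gain ✓.
Moderate (own payoff 1307 − 148×8.4 = 63.8): to t=0 gives 895 → profitable ✗; to t=18.1 gives 1614 − 148×18.1 = -1064.8 → no gain ✓.
3 of the 6 constraints hold; not an equilibrium.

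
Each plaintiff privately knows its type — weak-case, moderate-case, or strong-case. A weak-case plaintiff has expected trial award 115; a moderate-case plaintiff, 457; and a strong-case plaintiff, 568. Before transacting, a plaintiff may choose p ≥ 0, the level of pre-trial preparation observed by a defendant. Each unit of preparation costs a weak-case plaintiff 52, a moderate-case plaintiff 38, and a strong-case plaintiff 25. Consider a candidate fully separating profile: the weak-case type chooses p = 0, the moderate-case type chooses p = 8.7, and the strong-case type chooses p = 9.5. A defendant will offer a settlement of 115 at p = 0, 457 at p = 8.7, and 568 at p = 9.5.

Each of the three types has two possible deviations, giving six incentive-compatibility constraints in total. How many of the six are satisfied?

5

Strong-case (own payoff 568 − 25×9.5 = 330.5): to p=0 gives 115 → no gain ✓; to p=8.7 gives 457 − 25×8.7 = 239.5 → no gain ✓.
Weak-case (own payoff 115): to p=8.7 gives 457 − 52×8.7 = 4.6 → no gain ✓; to p=9.5 gives 568 − 52×9.5 = 74 → no gain ✓.
Moderate-case (own payoff 457 − 38×8.7 = 126.4): to p=0 gives 115 → no gain ✓; to p=9.5 gives 568 − 38×9.5 = 207 → profitable ✗.
5 of the 6 constraints hold; not an equilibrium.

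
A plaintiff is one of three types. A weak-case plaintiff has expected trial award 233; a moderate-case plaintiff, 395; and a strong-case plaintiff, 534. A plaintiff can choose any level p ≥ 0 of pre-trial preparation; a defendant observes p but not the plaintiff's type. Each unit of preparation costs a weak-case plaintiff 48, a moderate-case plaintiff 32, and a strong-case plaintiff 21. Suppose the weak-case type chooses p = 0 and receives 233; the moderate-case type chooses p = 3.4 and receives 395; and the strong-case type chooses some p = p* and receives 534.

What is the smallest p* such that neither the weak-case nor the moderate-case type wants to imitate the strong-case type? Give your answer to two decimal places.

Weak-case type (on-path payoff 233) won't mimic when 233 ≥ 534 − 48·p*, i.e. p* ≥ 6.27.
Moderate-case type (on-path payoff 395 − 32×3.4 = 286.2) won't mimic when 286.2 ≥ 534 − 32·p*, i.e. p* ≥ 7.74.
Both must hold, so p* = max(6.27, 7.74) = 7.74. The moderate-case type's constraint binds.

7.74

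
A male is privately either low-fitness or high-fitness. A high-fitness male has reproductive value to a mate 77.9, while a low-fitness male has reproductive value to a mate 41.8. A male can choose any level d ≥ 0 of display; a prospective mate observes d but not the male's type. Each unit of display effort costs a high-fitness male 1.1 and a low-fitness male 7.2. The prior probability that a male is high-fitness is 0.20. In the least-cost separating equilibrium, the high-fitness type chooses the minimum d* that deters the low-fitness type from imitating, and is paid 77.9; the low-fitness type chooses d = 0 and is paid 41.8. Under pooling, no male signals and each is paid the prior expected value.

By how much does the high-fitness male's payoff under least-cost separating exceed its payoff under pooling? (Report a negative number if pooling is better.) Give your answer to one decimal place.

23.4

Least-cost separating signal: d* solves 41.8 = 77.9 − 7.2·d*, so d* = (77.9 − 41.8)/7.2 ≈ 5.0139.
High-fitness type's separating payoff: 77.9 − 1.1 × d* = 77.9 − 1.1 × (77.9 − 41.8)/7.2 = 77.9 − 39.71/7.2 ≈ 72.385.
Pooling payoff: 0.20 × 77.9 + 0.80 × 41.8 = 49.02.
Difference: 72.385 − 49.02 = 23.365, i.e. 23.4 to one decimal place.
The high-fitness type prefers to separate.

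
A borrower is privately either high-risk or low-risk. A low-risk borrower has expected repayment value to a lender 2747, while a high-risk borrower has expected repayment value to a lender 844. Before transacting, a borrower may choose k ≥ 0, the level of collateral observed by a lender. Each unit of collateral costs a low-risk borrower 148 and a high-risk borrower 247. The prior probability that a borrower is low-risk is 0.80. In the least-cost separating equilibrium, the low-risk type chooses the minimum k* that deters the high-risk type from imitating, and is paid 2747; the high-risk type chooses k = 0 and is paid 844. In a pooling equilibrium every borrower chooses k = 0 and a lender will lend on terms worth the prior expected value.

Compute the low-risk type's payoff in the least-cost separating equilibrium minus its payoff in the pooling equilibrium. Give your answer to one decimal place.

-759.7

Least-cost separating signal: k* solves 844 = 2747 − 247·k*, so k* = (2747 − 844)/247 ≈ 7.7045.
Low-risk type's separating payoff: 2747 − 148 × k* = 2747 − 148 × (2747 − 844)/247 = 2747 − 281644/247 ≈ 1606.741.
Pooling payoff: 0.80 × 2747 + 0.20 × 844 = 2366.4.
Difference: 1606.741 − 2366.4 = -759.659, i.e. -759.7 to one decimal place.
The low-risk type would prefer the pooling outcome.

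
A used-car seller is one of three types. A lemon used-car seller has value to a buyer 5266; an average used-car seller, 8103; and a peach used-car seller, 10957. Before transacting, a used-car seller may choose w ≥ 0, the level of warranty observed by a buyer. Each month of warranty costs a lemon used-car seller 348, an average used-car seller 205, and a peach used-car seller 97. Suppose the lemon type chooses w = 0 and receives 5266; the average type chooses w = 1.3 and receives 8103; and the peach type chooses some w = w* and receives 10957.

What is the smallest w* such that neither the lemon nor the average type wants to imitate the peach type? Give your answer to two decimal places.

Average type (on-path payoff 8103 − 205×1.3 = 7836.5) won't mimic when 7836.5 ≥ 10957 − 205·w*, i.e. w* ≥ 15.22.
Lemon type (on-path payoff 5266) won't mimic when 5266 ≥ 10957 − 348·w*, i.e. w* ≥ 16.35.
Both must hold, so w* = max(16.35, 15.22) = 16.35. The lemon type's constraint binds.

16.35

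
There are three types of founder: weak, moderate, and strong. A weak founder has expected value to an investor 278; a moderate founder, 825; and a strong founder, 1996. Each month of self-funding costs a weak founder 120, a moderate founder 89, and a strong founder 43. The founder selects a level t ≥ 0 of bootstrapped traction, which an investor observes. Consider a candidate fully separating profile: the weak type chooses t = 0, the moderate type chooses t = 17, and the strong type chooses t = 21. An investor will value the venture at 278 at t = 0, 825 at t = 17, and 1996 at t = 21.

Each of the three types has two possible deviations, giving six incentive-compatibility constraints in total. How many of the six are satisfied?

Weak (own payoff 278): to t=17 gives 825 − 120×17 = -1215 → no gain ✓; to t=21 gives 1996 − 120×21 = -524 → no gain ✓.
Moderate (own payoff 825 − 89×17 = -688): to t=0 gives 278 → profitable ✗; to t=21 gives 1996 − 89×21 = 127 → profitable ✗.
Strong (own payoff 1996 − 43×21 = 1093): to t=0 gives 278 → no gain ✓; to t=17 gives 825 − 43×17 = 94 → no gain ✓.
4 of the 6 constraints hold; not an equilibrium.

4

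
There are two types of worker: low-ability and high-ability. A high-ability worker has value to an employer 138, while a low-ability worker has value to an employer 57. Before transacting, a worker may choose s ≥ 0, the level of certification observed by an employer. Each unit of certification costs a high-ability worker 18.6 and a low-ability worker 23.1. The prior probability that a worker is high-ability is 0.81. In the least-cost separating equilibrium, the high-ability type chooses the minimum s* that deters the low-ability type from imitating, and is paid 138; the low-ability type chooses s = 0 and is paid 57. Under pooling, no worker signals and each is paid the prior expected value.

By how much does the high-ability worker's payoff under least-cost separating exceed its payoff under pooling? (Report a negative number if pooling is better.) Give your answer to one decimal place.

Least-cost separating signal: s* solves 57 = 138 − 23.1·s*, so s* = (138 − 57)/23.1 ≈ 3.5065.
High-ability type's separating payoff: 138 − 18.6 × s* = 138 − 18.6 × (138 − 57)/23.1 = 138 − 1506.6/23.1 ≈ 72.779.
Pooling payoff: 0.81 × 138 + 0.19 × 57 = 122.61.
Difference: 72.779 − 122.61 = -49.831, i.e. -49.8 to one decimal place.
The high-ability type would prefer the pooling outcome.

-49.8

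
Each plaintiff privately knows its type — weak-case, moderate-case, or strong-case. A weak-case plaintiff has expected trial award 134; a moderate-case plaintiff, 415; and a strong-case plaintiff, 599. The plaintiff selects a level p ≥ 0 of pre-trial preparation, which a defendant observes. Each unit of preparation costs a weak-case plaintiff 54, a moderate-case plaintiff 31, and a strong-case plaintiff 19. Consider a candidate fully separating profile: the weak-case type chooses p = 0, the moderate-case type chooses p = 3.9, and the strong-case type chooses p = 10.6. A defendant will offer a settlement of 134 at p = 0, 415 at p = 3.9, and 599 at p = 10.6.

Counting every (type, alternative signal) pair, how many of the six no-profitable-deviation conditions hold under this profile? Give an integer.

Moderate-case (own payoff 415 − 31×3.9 = 294.1): to p=0 gives 134 → no gain ✓; to p=10.6 gives 599 − 31×10.6 = 270.4 → no gain ✓.
Weak-case (own payoff 134): to p=3.9 gives 415 − 54×3.9 = 204.4 → profitable ✗; to p=10.6 gives 599 − 54×10.6 = 26.6 → no gain ✓.
Strong-case (own payoff 599 − 19×10.6 = 397.6): to p=0 gives 134 → no gain ✓; to p=3.9 gives 415 − 19×3.9 = 340.9 → no gain ✓.
5 of the 6 constraints hold; not an equilibrium.

5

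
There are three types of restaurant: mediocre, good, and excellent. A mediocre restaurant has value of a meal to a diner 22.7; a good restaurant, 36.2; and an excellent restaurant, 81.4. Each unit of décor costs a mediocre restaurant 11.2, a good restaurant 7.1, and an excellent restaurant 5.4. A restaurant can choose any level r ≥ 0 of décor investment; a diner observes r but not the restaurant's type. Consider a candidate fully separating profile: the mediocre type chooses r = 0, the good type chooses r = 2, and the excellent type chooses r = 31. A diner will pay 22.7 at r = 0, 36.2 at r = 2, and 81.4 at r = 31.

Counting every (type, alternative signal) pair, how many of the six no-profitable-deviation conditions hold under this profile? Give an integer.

3

Excellent (own payoff 81.4 − 5.4×31 = -86): to r=0 gives 22.7 → profitable ✗; to r=2 gives 36.2 − 5.4×2 = 25.4 → profitable ✗.
Good (own payoff 36.2 − 7.1×2 = 22): to r=0 gives 22.7 → profitable ✗; to r=31 gives 81.4 − 7.1×31 = -138.7 → no gain ✓.
Mediocre (own payoff 22.7): to r=2 gives 36.2 − 11.2×2 = 13.8 → no gain ✓; to r=31 gives 81.4 − 11.2×31 = -265.8 → no gain ✓.
3 of the 6 constraints hold; not an equilibrium.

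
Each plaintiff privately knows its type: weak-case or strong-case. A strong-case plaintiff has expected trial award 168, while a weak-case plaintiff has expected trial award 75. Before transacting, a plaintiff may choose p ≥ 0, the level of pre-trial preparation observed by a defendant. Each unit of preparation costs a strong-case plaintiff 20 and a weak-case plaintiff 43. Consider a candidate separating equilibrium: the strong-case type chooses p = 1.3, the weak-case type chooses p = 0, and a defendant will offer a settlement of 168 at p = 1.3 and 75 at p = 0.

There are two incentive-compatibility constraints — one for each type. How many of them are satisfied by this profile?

1

Strong-case type: signal → 168 − 20 × 1.3 = 142; deviate to 0 → 75. IC holds (142 ≥ 75).
Weak-case type: stay at 0 → 75; mimic → 168 − 43 × 1.3 = 112.1. IC fails (75 < 112.1).
1 of 2 constraints hold, so this profile is not an equilibrium.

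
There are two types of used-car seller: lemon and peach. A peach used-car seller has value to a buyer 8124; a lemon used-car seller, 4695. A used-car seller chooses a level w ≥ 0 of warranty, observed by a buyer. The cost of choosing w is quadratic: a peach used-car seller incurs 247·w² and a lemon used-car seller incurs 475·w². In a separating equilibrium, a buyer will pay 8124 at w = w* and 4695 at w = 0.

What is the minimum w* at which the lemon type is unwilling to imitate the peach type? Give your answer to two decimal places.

The lemon type at w = 0 receives 4695; imitating at w* yields 8124 − 475·w*².
Indifference: 4695 = 8124 − 475·w*², so w*² = (8124 − 4695) / 475 ≈ 7.2189.
w* = √7.2189 ≈ 2.69.

2.69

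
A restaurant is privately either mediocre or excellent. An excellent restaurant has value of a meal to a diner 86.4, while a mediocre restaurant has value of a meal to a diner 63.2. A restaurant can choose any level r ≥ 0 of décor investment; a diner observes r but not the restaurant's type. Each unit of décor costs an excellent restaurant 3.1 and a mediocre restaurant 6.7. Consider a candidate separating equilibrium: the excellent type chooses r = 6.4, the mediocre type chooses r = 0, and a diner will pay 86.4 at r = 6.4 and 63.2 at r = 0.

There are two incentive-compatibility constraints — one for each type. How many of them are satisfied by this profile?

2

Excellent type: signal → 86.4 − 3.1 × 6.4 = 66.56; deviate to 0 → 63.2. IC holds (66.56 ≥ 63.2).
Mediocre type: stay at 0 → 63.2; mimic → 86.4 − 6.7 × 6.4 = 43.52. IC holds (63.2 ≥ 43.52).
2 of 2 constraints hold, so this is a separating equilibrium.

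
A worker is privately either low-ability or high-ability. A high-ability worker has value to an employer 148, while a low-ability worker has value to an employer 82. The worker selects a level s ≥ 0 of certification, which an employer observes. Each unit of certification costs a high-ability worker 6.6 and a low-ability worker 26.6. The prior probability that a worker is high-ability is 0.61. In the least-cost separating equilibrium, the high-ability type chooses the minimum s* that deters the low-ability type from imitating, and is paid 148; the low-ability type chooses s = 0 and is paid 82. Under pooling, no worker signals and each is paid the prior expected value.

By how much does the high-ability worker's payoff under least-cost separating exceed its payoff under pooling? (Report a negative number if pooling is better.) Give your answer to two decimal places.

9.36

Least-cost separating signal: s* solves 82 = 148 − 26.6·s*, so s* = (148 − 82)/26.6 ≈ 2.4812.
High-ability type's separating payoff: 148 − 6.6 × s* = 148 − 6.6 × (148 − 82)/26.6 = 148 − 435.6/26.6 ≈ 131.6241.
Pooling payoff: 0.61 × 148 + 0.39 × 82 = 122.26.
Difference: 131.6241 − 122.26 = 9.3641, i.e. 9.36 to two decimal places.
The high-ability type prefers to separate.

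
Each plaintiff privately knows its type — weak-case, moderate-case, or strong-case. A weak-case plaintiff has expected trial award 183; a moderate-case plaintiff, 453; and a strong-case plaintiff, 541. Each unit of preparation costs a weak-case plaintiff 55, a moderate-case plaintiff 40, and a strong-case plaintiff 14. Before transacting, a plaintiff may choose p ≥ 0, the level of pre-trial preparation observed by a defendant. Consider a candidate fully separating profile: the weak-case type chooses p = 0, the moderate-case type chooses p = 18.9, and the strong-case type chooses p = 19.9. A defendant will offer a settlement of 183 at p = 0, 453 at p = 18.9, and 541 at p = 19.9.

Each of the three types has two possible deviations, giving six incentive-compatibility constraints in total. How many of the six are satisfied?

4

Strong-case (own payoff 541 − 14×19.9 = 262.4): to p=0 gives 183 → no gain ✓; to p=18.9 gives 453 − 14×18.9 = 188.4 → no gain ✓.
Moderate-case (own payoff 453 − 40×18.9 = -303): to p=0 gives 183 → profitable ✗; to p=19.9 gives 541 − 40×19.9 = -255 → profitable ✗.
Weak-case (own payoff 183): to p=18.9 gives 453 − 55×18.9 = -586.5 → no gain ✓; to p=19.9 gives 541 − 55×19.9 = -553.5 → no gain ✓.
4 of the 6 constraints hold; not an equilibrium.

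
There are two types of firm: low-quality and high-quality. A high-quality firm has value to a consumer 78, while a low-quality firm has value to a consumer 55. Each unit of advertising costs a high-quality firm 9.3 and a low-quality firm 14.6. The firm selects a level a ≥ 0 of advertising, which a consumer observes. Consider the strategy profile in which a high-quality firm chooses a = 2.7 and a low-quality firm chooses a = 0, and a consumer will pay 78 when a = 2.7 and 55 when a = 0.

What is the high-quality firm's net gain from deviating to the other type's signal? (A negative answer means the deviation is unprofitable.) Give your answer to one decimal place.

Playing a = 2.7 the high-quality firm receives 78 − 9.3 × 2.7 = 52.89.
Deviating to a = 0 yields 55 instead.
Gain from deviating: 55 − 52.89 = 2.11, i.e. 2.1 to one decimal place.
The gain is positive, so the high-quality type's incentive-compatibility constraint is violated — this profile is not a separating equilibrium.

2.1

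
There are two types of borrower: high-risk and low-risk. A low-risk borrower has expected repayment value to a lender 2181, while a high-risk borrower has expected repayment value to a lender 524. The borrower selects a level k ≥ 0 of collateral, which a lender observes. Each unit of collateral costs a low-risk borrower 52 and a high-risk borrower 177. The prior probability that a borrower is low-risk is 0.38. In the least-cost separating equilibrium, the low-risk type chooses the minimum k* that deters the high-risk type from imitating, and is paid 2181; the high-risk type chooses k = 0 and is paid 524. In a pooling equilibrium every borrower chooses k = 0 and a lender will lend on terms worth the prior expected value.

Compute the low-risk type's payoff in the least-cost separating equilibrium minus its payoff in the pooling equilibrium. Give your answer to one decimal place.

540.5

Least-cost separating signal: k* solves 524 = 2181 − 177·k*, so k* = (2181 − 524)/177 ≈ 9.3616.
Low-risk type's separating payoff: 2181 − 52 × k* = 2181 − 52 × (2181 − 524)/177 = 2181 − 86164/177 ≈ 1694.198.
Pooling payoff: 0.38 × 2181 + 0.62 × 524 = 1153.66.
Difference: 1694.198 − 1153.66 = 540.538, i.e. 540.5 to one decimal place.
The low-risk type prefers to separate.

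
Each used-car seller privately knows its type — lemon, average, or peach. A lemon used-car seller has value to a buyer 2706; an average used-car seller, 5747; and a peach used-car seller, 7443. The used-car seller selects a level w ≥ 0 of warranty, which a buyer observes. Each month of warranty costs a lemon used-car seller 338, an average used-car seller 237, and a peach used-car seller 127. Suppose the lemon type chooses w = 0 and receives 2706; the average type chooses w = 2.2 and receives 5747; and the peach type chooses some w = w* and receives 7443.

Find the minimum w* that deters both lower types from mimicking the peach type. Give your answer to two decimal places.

Lemon type (on-path payoff 2706) won't mimic when 2706 ≥ 7443 − 338·w*, i.e. w* ≥ 14.01.
Average type (on-path payoff 5747 − 237×2.2 = 5225.6) won't mimic when 5225.6 ≥ 7443 − 237·w*, i.e. w* ≥ 9.36.
Both must hold, so w* = max(14.01, 9.36) = 14.01. The lemon type's constraint binds.

14.01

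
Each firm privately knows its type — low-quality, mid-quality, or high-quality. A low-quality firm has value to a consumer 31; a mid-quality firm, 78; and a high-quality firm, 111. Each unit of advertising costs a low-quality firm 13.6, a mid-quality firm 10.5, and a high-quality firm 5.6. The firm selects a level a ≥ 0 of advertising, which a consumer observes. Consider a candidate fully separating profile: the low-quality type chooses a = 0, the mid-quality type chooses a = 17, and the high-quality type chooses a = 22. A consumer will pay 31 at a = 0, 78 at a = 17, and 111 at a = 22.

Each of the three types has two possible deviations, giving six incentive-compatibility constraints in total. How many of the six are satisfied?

Low-quality (own payoff 31): to a=17 gives 78 − 13.6×17 = -153.2 → no gain ✓; to a=22 gives 111 − 13.6×22 = -188.2 → no gain ✓.
High-quality (own payoff 111 − 5.6×22 = -12.2): to a=0 gives 31 → profitable ✗; to a=17 gives 78 − 5.6×17 = -17.2 → no gain ✓.
Mid-quality (own payoff 78 − 10.5×17 = -100.5): to a=0 gives 31 → profitable ✗; to a=22 gives 111 − 10.5×22 = -120 → no gain ✓.
4 of the 6 constraints hold; not an equilibrium.

4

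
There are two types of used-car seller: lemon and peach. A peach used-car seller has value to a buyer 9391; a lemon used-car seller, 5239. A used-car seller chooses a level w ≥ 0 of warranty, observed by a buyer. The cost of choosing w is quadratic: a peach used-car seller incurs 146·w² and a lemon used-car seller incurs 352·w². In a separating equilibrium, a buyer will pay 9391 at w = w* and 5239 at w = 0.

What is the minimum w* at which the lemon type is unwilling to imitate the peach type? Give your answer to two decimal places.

3.43

The lemon type at w = 0 receives 5239; imitating at w* yields 9391 − 352·w*².
Indifference: 5239 = 9391 − 352·w*², so w*² = (9391 − 5239) / 352 ≈ 11.7955.
w* = √11.7955 ≈ 3.43.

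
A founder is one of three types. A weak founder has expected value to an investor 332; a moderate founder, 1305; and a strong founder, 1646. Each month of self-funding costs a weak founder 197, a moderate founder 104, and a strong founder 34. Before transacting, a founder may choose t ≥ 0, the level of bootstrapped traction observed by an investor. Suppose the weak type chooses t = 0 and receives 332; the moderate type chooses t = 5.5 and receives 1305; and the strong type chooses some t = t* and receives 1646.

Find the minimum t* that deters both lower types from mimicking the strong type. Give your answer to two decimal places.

8.78

Moderate type (on-path payoff 1305 − 104×5.5 = 733) won't mimic when 733 ≥ 1646 − 104·t*, i.e. t* ≥ 8.78.
Weak type (on-path payoff 332) won't mimic when 332 ≥ 1646 − 197·t*, i.e. t* ≥ 6.67.
Both must hold, so t* = max(6.67, 8.78) = 8.78. The moderate type's constraint binds.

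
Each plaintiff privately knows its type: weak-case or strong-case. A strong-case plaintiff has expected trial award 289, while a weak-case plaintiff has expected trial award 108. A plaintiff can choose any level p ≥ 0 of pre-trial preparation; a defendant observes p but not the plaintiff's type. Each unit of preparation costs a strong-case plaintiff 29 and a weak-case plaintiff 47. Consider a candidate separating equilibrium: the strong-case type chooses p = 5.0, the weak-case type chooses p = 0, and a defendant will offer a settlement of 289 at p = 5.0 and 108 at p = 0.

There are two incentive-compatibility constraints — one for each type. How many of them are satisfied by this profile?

Strong-case type: signal → 289 − 29 × 5.0 = 144; deviate to 0 → 108. IC holds (144 ≥ 108).
Weak-case type: stay at 0 → 108; mimic → 289 − 47 × 5.0 = 54. IC holds (108 ≥ 54).
2 of 2 constraints hold, so this is a separating equilibrium.

2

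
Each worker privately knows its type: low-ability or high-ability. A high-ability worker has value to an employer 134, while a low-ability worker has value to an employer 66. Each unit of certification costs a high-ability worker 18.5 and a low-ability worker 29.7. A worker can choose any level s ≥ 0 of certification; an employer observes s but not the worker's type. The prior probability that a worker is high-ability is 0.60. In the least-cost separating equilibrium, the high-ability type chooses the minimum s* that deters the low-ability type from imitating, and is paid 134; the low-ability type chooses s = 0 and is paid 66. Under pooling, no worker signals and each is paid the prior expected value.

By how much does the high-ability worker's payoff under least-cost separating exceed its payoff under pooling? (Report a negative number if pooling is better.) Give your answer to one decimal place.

Least-cost separating signal: s* solves 66 = 134 − 29.7·s*, so s* = (134 − 66)/29.7 ≈ 2.2896.
High-ability type's separating payoff: 134 − 18.5 × s* = 134 − 18.5 × (134 − 66)/29.7 = 134 − 1258/29.7 ≈ 91.643.
Pooling payoff: 0.60 × 134 + 0.40 × 66 = 106.8.
Difference: 91.643 − 106.8 = -15.157, i.e. -15.2 to one decimal place.
The high-ability type would prefer the pooling outcome.

-15.2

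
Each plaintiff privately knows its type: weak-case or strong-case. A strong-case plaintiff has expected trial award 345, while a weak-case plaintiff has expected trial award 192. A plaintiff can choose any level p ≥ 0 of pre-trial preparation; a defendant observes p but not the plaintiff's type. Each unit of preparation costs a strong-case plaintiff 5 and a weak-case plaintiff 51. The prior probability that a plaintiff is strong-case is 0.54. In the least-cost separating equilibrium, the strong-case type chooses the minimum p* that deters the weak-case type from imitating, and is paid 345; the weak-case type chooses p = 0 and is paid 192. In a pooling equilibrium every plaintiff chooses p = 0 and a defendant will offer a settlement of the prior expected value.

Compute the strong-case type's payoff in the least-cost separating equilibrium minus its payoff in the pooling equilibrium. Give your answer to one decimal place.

Least-cost separating signal: p* solves 192 = 345 − 51·p*, so p* = (345 − 192)/51 = 3.
Strong-case type's separating payoff: 345 − 5 × p* = 345 − 5 × (345 − 192)/51 = 345 − 765/51 = 330.
Pooling payoff: 0.54 × 345 + 0.46 × 192 = 274.62.
Difference: 330 − 274.62 = 55.38, i.e. 55.4 to one decimal place.
The strong-case type prefers to separate.

55.4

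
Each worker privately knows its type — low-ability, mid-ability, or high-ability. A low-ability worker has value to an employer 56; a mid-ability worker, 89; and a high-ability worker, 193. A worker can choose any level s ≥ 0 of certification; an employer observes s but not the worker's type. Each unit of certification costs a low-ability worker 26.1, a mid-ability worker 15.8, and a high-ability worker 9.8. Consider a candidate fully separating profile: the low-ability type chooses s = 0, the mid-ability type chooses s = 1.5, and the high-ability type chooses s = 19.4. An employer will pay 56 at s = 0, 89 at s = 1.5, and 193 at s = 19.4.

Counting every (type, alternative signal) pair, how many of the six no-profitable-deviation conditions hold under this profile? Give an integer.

4

Low-ability (own payoff 56): to s=1.5 gives 89 − 26.1×1.5 = 49.85 → no gain ✓; to s=19.4 gives 193 − 26.1×19.4 = -313.34 → no gain ✓.
Mid-ability (own payoff 89 − 15.8×1.5 = 65.3): to s=0 gives 56 → no gain ✓; to s=19.4 gives 193 − 15.8×19.4 = -113.52 → no gain ✓.
High-ability (own payoff 193 − 9.8×19.4 = 2.88): to s=0 gives 56 → profitable ✗; to s=1.5 gives 89 − 9.8×1.5 = 74.3 → profitable ✗.
4 of the 6 constraints hold; not an equilibrium.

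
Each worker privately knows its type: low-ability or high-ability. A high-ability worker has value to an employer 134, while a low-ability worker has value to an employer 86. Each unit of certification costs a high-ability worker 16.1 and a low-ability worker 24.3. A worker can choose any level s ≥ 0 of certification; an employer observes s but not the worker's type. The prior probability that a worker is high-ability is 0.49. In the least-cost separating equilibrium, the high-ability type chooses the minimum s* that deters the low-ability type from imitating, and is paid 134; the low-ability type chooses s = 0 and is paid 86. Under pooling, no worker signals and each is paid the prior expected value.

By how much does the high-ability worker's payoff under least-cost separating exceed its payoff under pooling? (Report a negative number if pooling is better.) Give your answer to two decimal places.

-7.32

Least-cost separating signal: s* solves 86 = 134 − 24.3·s*, so s* = (134 − 86)/24.3 ≈ 1.9753.
High-ability type's separating payoff: 134 − 16.1 × s* = 134 − 16.1 × (134 − 86)/24.3 = 134 − 772.8/24.3 ≈ 102.1975.
Pooling payoff: 0.49 × 134 + 0.51 × 86 = 109.52.
Difference: 102.1975 − 109.52 = -7.3225, i.e. -7.32 to two decimal places.
The high-ability type would prefer the pooling outcome.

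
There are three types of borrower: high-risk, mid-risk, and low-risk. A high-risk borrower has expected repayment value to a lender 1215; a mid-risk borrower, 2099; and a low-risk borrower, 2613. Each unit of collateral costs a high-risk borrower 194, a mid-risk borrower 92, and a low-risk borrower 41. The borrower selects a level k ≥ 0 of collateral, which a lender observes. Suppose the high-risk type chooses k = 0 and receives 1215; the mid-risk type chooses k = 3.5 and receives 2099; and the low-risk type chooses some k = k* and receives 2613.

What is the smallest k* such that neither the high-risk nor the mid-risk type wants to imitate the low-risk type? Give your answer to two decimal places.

Mid-risk type (on-path payoff 2099 − 92×3.5 = 1777) won't mimic when 1777 ≥ 2613 − 92·k*, i.e. k* ≥ 9.09.
High-risk type (on-path payoff 1215) won't mimic when 1215 ≥ 2613 − 194·k*, i.e. k* ≥ 7.21.
Both must hold, so k* = max(7.21, 9.09) = 9.09. The mid-risk type's constraint binds.

9.09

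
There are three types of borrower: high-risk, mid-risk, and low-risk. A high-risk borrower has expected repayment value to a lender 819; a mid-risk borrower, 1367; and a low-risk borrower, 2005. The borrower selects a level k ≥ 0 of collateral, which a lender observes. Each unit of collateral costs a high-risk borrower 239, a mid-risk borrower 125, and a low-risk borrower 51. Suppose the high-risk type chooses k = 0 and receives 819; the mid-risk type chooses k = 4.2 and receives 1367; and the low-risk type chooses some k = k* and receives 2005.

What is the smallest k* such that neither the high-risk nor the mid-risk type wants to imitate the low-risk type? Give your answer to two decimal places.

High-risk type (on-path payoff 819) won't mimic when 819 ≥ 2005 − 239·k*, i.e. k* ≥ 4.96.
Mid-risk type (on-path payoff 1367 − 125×4.2 = 842) won't mimic when 842 ≥ 2005 − 125·k*, i.e. k* ≥ 9.30.
Both must hold, so k* = max(4.96, 9.30) = 9.30. The mid-risk type's constraint binds.

9.30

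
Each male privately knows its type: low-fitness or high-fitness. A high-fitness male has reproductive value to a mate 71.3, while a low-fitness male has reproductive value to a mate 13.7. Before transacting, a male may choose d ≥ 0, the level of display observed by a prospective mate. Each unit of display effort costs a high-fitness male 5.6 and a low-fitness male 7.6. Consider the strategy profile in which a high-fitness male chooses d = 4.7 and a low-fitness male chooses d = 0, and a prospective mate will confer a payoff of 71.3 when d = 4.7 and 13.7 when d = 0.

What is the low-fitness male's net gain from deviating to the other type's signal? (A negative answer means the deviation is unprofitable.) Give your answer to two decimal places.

Playing d = 0 the low-fitness male receives 13.7.
Deviating to d = 4.7 brings payment 71.3 at cost 7.6 × 4.7 = 35.72, netting 35.58.
Gain from deviating: 35.58 − 13.7 = 21.88.
The gain is positive, so the low-fitness type's incentive-compatibility constraint is violated — this profile is not a separating equilibrium.

21.88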